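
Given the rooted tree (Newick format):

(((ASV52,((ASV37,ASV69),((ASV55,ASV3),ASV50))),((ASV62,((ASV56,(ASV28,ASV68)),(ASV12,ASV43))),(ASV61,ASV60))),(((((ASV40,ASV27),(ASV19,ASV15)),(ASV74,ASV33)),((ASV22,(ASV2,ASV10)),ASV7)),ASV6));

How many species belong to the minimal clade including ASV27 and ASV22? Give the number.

10

The MRCA of ASV27 and ASV22 is the node subtending ((((ASV40,ASV27),(ASV19,ASV15)),(ASV74,ASV33)),((ASV22,(ASV2,ASV10)),ASV7)).
That clade contains 10 terminal taxa: ASV10, ASV15, ASV19, ASV2, ASV22, ASV27, ASV33, ASV40, ASV7, ASV74.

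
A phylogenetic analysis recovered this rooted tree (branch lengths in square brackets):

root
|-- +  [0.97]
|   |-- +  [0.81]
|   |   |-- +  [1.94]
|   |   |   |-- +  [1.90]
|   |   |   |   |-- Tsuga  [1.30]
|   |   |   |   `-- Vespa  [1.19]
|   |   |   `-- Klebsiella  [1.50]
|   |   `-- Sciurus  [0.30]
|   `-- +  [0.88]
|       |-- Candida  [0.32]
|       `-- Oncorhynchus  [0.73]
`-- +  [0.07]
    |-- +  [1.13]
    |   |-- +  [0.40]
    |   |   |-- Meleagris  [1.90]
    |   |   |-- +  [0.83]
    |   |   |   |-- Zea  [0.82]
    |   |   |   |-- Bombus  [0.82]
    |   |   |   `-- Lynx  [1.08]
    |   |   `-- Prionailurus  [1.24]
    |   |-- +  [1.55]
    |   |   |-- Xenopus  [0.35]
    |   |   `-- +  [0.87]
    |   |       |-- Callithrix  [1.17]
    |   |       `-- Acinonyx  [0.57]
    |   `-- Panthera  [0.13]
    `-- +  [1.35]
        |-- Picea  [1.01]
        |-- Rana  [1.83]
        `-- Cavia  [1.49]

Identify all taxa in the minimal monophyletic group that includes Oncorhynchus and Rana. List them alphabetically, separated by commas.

Acinonyx, Bombus, Callithrix, Candida, Cavia, Klebsiella, Lynx, Meleagris, Oncorhynchus, Panthera, Picea, Prionailurus, Rana, Sciurus, Tsuga, Vespa, Xenopus, Zea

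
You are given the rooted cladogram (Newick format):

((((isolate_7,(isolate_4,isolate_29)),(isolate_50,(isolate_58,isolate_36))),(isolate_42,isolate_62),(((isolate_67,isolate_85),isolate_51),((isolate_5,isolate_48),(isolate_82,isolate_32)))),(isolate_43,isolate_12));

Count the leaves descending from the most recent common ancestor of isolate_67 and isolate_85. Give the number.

The MRCA of isolate_67 and isolate_85 is the node subtending (isolate_67,isolate_85).
That clade contains 2 terminal taxa: isolate_67, isolate_85.

2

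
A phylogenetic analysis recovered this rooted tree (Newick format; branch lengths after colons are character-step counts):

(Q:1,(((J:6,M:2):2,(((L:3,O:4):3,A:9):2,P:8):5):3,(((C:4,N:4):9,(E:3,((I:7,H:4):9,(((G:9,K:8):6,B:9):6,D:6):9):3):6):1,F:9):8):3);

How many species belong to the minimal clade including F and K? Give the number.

10

The MRCA of F and K is the node subtending (((C,N),(E,((I,H),(((G,K),B),D)))),F).
That clade contains 10 terminal taxa: B, C, D, E, F, G, H, I, K, N.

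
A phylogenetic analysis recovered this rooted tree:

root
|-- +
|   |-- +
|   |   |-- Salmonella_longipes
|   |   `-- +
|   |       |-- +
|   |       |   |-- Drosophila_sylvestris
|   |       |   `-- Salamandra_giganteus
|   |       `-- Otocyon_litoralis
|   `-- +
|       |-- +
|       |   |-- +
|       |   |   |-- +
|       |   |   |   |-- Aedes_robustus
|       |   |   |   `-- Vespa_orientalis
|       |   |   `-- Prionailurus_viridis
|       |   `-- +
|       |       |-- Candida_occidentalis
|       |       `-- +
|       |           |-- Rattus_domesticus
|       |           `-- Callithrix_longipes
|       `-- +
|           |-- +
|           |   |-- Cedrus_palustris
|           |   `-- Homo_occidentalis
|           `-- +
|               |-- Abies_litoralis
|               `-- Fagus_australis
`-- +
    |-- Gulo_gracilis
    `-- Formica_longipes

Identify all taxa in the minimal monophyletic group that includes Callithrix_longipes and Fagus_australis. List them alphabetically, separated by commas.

Tracing Callithrix_longipes: it sits inside (Rattus_domesticus,Callithrix_longipes).
Tracing Fagus_australis: it sits inside (Abies_litoralis,Fagus_australis).
The smallest clade enclosing both is ((((Aedes_robustus,Vespa_orientalis),Prionailurus_viridis),(Candida_occidentalis,(Rattus_domesticus,Callithrix_longipes))),((Cedrus_palustris,Homo_occidentalis),(Abies_litoralis,Fagus_australis))); the answer is its 10 terminal taxa in alphabetical order.

Abies_litoralis, Aedes_robustus, Callithrix_longipes, Candida_occidentalis, Cedrus_palustris, Fagus_australis, Homo_occidentalis, Prionailurus_viridis, Rattus_domesticus, Vespa_orientalis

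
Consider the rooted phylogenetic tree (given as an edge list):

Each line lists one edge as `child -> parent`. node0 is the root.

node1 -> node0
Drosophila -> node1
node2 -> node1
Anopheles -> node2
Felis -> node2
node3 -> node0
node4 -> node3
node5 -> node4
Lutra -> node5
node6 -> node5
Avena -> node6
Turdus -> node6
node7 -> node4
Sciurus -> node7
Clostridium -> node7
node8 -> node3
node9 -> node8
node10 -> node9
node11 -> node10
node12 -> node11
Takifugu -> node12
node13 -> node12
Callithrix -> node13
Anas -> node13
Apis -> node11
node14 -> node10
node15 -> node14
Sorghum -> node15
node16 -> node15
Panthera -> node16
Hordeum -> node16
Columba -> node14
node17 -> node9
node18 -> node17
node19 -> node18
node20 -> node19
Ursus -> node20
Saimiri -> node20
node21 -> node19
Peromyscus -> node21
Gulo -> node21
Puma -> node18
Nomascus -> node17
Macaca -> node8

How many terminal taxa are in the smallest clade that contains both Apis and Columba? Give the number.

8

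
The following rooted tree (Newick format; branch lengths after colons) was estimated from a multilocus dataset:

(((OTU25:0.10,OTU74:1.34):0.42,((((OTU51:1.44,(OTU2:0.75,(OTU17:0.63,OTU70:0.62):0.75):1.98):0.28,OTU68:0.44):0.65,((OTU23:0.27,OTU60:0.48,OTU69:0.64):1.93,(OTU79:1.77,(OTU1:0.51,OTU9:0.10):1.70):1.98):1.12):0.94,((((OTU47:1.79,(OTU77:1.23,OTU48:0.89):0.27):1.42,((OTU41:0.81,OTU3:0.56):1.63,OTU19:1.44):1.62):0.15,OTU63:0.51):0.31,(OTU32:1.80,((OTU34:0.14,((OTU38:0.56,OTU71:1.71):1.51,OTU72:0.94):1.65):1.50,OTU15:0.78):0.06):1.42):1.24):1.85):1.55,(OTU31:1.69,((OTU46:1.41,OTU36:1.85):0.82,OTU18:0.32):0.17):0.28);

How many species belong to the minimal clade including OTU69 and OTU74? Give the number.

26

The MRCA of OTU69 and OTU74 is the node subtending ((OTU25,OTU74),((((OTU51,(OTU2,(OTU17,OTU70))),OTU68),((OTU23,OTU60,OTU69),(OTU79,(OTU1,OTU9)))),((((OTU47,(OTU77,OTU48)),((OTU41,OTU3),OTU19)),OTU63),(OTU32,((OTU34,((OTU38,OTU71),OTU72)),OTU15))))).
That clade contains 26 terminal taxa: OTU1, OTU15, OTU17, OTU19, OTU2, OTU23, OTU25, OTU3, OTU32, OTU34, OTU38, OTU41, OTU47, OTU48, OTU51, OTU60, OTU63, OTU68, OTU69, OTU70, OTU71, OTU72, OTU74, OTU77, OTU79, OTU9.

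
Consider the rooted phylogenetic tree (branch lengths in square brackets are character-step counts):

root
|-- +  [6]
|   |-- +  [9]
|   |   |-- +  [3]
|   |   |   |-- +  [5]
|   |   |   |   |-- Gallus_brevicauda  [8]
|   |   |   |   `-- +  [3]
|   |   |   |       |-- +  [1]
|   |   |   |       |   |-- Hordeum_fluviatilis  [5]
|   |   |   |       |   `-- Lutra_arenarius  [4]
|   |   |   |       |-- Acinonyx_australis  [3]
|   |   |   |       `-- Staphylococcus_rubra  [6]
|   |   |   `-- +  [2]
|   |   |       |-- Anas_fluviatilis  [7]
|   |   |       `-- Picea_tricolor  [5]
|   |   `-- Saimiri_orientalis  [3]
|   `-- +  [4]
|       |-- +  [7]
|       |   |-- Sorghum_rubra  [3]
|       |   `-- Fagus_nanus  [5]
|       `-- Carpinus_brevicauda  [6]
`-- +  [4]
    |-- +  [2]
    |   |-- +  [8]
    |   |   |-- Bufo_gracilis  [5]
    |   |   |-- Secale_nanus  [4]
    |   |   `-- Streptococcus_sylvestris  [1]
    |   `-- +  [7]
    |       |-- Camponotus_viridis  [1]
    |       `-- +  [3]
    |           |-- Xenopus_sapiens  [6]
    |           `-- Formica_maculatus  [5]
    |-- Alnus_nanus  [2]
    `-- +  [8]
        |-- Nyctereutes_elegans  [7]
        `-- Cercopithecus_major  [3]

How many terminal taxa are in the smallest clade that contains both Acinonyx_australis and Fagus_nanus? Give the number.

The MRCA of Acinonyx_australis and Fagus_nanus is the node subtending ((((Gallus_brevicauda,((Hordeum_fluviatilis,Lutra_arenarius),Acinonyx_australis,Staphylococcus_rubra)),(Anas_fluviatilis,Picea_tricolor)),Saimiri_orientalis),((Sorghum_rubra,Fagus_nanus),Carpinus_brevicauda)).
That clade contains 11 terminal taxa: Acinonyx_australis, Anas_fluviatilis, Carpinus_brevicauda, Fagus_nanus, Gallus_brevicauda, Hordeum_fluviatilis, Lutra_arenarius, Picea_tricolor, Saimiri_orientalis, Sorghum_rubra, Staphylococcus_rubra.

11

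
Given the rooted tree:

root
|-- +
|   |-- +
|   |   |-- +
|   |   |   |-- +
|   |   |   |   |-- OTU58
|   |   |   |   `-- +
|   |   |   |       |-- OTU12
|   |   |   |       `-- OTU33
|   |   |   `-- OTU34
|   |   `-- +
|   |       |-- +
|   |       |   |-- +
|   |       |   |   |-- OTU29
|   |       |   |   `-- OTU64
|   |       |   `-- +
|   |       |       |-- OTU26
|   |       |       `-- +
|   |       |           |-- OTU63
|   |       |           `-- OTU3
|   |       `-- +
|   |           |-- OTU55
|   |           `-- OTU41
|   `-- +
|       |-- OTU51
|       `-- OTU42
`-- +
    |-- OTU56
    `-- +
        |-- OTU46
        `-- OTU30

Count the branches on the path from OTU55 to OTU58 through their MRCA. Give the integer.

6

The MRCA of OTU55 and OTU58 is the node subtending (((OTU58,(OTU12,OTU33)),OTU34),(((OTU29,OTU64),(OTU26,(OTU63,OTU3))),(OTU55,OTU41))).
From OTU55 up to that node: 3 branches. From OTU58 up to the same node: 3 branches. Total: 3 + 3 = 6.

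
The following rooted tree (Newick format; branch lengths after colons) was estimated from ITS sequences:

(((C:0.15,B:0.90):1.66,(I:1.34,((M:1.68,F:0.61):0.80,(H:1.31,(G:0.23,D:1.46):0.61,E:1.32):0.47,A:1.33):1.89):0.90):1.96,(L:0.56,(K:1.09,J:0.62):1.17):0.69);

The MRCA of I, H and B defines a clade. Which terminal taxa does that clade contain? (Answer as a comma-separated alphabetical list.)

A, B, C, D, E, F, G, H, I, M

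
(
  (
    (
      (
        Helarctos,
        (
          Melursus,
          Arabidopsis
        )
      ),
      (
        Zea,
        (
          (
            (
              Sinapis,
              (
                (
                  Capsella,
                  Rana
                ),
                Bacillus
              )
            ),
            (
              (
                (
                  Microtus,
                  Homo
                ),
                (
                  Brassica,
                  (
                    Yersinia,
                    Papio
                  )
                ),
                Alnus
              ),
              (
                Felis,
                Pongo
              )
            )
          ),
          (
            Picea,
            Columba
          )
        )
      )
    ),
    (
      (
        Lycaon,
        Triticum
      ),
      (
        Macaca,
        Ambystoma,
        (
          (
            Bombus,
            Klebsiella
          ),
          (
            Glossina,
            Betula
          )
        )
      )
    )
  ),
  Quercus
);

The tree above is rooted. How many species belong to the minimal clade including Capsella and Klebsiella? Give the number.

26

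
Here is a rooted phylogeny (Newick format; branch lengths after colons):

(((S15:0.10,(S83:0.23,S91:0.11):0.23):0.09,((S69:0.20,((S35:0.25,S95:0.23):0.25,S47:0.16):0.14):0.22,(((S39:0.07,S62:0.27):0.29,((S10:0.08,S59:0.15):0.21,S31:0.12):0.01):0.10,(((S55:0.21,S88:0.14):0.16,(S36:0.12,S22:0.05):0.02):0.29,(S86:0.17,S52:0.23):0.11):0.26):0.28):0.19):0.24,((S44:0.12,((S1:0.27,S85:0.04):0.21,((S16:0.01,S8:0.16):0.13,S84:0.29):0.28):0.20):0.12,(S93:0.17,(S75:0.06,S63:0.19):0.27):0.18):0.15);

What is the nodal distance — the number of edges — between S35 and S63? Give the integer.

The MRCA of S35 and S63 is the root of the tree.
From S35 up to that node: 6 branches. From S63 up to the same node: 4 branches. Total: 6 + 4 = 10.

10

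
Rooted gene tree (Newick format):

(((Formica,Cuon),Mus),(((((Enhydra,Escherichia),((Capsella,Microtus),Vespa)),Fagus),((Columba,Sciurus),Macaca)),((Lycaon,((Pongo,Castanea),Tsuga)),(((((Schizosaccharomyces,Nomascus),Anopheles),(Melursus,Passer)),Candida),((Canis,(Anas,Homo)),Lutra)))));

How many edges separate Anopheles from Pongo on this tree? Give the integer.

9

The MRCA of Anopheles and Pongo is the node subtending ((Lycaon,((Pongo,Castanea),Tsuga)),(((((Schizosaccharomyces,Nomascus),Anopheles),(Melursus,Passer)),Candida),((Canis,(Anas,Homo)),Lutra))).
From Anopheles up to that node: 5 branches. From Pongo up to the same node: 4 branches. Total: 5 + 4 = 9.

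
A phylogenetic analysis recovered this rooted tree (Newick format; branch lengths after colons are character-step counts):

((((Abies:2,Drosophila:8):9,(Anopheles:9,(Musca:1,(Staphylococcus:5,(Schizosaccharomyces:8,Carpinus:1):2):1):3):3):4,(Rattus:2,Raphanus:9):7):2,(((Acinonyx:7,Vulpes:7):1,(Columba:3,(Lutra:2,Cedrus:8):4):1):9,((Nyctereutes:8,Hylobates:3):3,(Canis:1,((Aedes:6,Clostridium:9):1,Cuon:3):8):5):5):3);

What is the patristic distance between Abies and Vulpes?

37

The path runs Abies → … → MRCA → … → Vulpes; the MRCA is the root of the tree.
Branch lengths along that path: 2 + 9 + 4 + 2 + 3 + 9 + 1 + 7 = 37.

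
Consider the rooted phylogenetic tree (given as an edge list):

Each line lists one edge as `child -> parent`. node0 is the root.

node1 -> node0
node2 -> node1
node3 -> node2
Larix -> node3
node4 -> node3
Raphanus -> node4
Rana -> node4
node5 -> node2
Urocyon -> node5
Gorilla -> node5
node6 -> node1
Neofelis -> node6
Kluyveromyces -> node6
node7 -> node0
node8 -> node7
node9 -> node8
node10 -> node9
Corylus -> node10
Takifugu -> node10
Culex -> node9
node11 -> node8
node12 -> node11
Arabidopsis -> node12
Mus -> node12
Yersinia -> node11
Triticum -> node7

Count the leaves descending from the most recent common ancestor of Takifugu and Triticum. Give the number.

The MRCA of Takifugu and Triticum is the node subtending ((((Corylus,Takifugu),Culex),((Arabidopsis,Mus),Yersinia)),Triticum).
That clade contains 7 terminal taxa: Arabidopsis, Corylus, Culex, Mus, Takifugu, Triticum, Yersinia.

7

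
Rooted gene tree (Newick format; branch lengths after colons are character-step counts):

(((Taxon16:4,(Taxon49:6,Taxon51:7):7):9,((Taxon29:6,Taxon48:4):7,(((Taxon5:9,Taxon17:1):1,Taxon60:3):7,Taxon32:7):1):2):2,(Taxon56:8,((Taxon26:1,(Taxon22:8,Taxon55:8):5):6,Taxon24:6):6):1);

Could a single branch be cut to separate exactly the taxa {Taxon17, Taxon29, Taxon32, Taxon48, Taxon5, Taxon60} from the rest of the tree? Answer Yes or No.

Yes

The most recent common ancestor of these taxa subtends ((Taxon29,Taxon48),(((Taxon5,Taxon17),Taxon60),Taxon32)).
That clade has exactly 6 tips — every listed taxon and nothing else — so the group is monophyletic.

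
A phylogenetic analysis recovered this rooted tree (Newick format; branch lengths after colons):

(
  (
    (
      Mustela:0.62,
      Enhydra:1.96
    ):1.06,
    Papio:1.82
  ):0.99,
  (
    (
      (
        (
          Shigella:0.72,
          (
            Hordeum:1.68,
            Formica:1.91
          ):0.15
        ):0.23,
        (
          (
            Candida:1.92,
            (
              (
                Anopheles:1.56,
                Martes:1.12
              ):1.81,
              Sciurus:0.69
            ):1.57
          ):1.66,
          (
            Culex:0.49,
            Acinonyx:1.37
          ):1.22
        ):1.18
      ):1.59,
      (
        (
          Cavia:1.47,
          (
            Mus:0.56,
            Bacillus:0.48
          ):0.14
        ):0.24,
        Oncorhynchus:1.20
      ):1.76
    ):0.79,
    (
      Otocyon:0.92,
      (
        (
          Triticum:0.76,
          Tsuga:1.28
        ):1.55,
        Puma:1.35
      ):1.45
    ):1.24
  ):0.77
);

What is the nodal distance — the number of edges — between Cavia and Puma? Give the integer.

The MRCA of Cavia and Puma is the node subtending ((((Shigella,(Hordeum,Formica)),((Candida,((Anopheles,Martes),Sciurus)),(Culex,Acinonyx))),((Cavia,(Mus,Bacillus)),Oncorhynchus)),(Otocyon,((Triticum,Tsuga),Puma))).
From Cavia up to that node: 4 branches. From Puma up to the same node: 3 branches. Total: 4 + 3 = 7.

7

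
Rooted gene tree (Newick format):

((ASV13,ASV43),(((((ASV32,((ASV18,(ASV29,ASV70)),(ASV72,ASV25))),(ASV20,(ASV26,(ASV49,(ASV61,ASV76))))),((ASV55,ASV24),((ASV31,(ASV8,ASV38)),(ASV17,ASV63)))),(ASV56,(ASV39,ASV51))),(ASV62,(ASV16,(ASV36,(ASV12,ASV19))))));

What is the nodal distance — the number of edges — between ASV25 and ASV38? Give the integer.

10

The MRCA of ASV25 and ASV38 is the node subtending (((ASV32,((ASV18,(ASV29,ASV70)),(ASV72,ASV25))),(ASV20,(ASV26,(ASV49,(ASV61,ASV76))))),((ASV55,ASV24),((ASV31,(ASV8,ASV38)),(ASV17,ASV63)))).
From ASV25 up to that node: 5 branches. From ASV38 up to the same node: 5 branches. Total: 5 + 5 = 10.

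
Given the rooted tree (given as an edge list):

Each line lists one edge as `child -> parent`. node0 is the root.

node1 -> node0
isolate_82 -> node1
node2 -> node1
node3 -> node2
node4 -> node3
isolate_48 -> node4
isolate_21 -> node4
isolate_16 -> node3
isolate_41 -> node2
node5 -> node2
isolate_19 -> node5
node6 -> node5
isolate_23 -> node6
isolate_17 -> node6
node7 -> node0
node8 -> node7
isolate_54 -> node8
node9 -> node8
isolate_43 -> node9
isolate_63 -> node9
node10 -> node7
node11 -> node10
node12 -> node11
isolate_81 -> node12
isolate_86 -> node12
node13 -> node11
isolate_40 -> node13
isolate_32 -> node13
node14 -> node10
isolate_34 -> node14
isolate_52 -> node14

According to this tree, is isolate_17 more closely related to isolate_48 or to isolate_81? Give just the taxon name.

isolate_48

The MRCA of isolate_17 and isolate_48 subtends (((isolate_48,isolate_21),isolate_16),isolate_41,(isolate_19,(isolate_23,isolate_17))) (7 taxa).
The MRCA of isolate_17 and isolate_81 is the root, subtending the entire tree (17 taxa).
The first is nested inside the second, so isolate_17 shares a more recent common ancestor with isolate_48.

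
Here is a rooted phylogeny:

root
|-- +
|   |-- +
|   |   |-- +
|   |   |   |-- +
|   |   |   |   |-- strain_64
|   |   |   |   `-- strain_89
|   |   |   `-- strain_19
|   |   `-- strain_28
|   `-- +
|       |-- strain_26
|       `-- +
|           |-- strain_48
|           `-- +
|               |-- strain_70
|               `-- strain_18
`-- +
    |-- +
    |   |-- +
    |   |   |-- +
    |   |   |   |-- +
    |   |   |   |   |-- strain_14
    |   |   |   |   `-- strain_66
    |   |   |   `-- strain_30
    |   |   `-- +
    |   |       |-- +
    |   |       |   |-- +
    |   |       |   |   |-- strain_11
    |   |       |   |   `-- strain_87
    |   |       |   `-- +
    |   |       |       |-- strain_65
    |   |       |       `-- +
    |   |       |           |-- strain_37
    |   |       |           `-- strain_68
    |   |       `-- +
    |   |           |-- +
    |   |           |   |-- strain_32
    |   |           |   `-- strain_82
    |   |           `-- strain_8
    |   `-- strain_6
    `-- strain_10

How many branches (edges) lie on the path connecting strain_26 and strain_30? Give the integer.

8

The MRCA of strain_26 and strain_30 is the root of the tree.
From strain_26 up to that node: 3 branches. From strain_30 up to the same node: 5 branches. Total: 3 + 5 = 8.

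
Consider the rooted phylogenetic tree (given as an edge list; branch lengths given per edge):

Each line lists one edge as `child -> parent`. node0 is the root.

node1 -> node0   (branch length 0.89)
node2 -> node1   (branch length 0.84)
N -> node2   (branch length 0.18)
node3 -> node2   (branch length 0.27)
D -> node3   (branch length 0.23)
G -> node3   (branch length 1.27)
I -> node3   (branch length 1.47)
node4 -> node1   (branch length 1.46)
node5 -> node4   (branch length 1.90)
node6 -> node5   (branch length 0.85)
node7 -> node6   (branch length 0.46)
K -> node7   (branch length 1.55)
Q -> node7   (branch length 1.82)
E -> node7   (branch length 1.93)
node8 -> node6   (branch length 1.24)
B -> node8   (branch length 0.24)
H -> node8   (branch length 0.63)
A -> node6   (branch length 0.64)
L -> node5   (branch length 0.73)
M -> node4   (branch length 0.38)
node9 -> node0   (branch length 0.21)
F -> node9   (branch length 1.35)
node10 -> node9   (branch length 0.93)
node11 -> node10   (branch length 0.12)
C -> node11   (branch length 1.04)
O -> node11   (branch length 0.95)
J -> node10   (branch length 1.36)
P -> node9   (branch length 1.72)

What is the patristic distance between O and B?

8.79

The path runs O → … → MRCA → … → B; the MRCA is the root of the tree.
Branch lengths along that path: 0.95 + 0.12 + 0.93 + 0.21 + 0.89 + 1.46 + 1.90 + 0.85 + 1.24 + 0.24 = 8.79.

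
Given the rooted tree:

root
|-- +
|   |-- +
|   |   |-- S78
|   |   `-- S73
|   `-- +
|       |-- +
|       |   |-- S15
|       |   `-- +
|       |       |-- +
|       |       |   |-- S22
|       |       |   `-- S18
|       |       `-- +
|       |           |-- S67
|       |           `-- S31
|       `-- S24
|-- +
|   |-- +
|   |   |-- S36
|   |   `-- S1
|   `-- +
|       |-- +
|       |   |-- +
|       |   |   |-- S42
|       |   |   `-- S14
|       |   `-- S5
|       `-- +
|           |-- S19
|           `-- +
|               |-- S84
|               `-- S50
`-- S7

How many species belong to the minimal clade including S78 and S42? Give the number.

The MRCA of S78 and S42 is the root, so the clade is the entire tree.
That clade contains 17 terminal taxa: S1, S14, S15, S18, S19, S22, S24, S31, S36, S42, S5, S50, S67, S7, S73, S78, S84.

17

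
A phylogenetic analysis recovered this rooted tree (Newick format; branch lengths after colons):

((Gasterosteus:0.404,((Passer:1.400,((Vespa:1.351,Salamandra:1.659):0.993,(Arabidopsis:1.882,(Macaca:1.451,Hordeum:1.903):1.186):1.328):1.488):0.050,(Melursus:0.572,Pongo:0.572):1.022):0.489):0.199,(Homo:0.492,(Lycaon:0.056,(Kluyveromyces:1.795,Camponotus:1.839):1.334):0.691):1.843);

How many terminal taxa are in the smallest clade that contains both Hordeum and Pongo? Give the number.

The MRCA of Hordeum and Pongo is the node subtending ((Passer,((Vespa,Salamandra),(Arabidopsis,(Macaca,Hordeum)))),(Melursus,Pongo)).
That clade contains 8 terminal taxa: Arabidopsis, Hordeum, Macaca, Melursus, Passer, Pongo, Salamandra, Vespa.

8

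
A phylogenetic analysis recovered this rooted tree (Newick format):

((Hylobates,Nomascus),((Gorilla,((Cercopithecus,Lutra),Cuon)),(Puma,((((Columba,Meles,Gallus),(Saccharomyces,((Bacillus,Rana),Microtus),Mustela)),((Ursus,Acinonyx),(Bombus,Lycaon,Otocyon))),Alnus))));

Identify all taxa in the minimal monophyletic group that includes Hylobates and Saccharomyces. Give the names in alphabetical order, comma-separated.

Acinonyx, Alnus, Bacillus, Bombus, Cercopithecus, Columba, Cuon, Gallus, Gorilla, Hylobates, Lutra, Lycaon, Meles, Microtus, Mustela, Nomascus, Otocyon, Puma, Rana, Saccharomyces, Ursus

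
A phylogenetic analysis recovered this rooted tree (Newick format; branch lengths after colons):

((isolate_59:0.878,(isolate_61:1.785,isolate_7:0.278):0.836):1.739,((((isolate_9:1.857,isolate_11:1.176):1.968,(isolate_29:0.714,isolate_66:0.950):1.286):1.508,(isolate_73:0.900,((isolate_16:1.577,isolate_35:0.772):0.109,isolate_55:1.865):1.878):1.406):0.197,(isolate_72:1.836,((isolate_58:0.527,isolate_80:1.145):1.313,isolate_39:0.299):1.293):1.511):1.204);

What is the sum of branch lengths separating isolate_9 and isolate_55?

The path runs isolate_9 → … → MRCA → … → isolate_55; the MRCA is the node subtending (((isolate_9,isolate_11),(isolate_29,isolate_66)),(isolate_73,((isolate_16,isolate_35),isolate_55))).
Branch lengths along that path: 1.857 + 1.968 + 1.508 + 1.406 + 1.878 + 1.865 = 10.482.

10.482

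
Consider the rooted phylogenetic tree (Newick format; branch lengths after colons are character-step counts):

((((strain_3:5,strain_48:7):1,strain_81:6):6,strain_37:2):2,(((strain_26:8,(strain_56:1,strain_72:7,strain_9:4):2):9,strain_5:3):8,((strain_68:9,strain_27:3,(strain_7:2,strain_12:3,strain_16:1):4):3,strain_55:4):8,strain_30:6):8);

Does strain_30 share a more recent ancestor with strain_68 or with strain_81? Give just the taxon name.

The MRCA of strain_30 and strain_68 subtends (((strain_26,(strain_56,strain_72,strain_9)),strain_5),((strain_68,strain_27,(strain_7,strain_12,strain_16)),strain_55),strain_30) (12 taxa).
The MRCA of strain_30 and strain_81 is the root, subtending the entire tree (16 taxa).
The first is nested inside the second, so strain_30 shares a more recent common ancestor with strain_68.

strain_68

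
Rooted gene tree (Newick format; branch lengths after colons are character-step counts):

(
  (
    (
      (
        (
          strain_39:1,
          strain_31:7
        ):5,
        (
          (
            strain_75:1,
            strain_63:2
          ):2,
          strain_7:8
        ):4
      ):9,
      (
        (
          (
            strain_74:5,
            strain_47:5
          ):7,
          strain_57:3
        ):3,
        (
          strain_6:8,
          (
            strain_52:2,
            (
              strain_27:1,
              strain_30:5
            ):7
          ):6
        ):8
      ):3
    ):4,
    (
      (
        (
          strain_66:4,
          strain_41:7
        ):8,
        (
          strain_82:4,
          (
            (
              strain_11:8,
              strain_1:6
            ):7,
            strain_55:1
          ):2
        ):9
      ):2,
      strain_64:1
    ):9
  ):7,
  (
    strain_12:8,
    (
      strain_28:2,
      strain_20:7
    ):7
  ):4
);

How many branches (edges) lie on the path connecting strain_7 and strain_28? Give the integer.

The MRCA of strain_7 and strain_28 is the root of the tree.
From strain_7 up to that node: 5 branches. From strain_28 up to the same node: 3 branches. Total: 5 + 3 = 8.

8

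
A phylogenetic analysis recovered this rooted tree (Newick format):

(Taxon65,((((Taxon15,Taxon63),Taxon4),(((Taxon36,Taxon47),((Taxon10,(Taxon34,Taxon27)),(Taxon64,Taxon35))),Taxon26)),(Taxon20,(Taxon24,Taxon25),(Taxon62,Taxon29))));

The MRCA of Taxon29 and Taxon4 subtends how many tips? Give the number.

16

The MRCA of Taxon29 and Taxon4 is the node subtending ((((Taxon15,Taxon63),Taxon4),(((Taxon36,Taxon47),((Taxon10,(Taxon34,Taxon27)),(Taxon64,Taxon35))),Taxon26)),(Taxon20,(Taxon24,Taxon25),(Taxon62,Taxon29))).
That clade contains 16 terminal taxa: Taxon10, Taxon15, Taxon20, Taxon24, Taxon25, Taxon26, Taxon27, Taxon29, Taxon34, Taxon35, Taxon36, Taxon4, Taxon47, Taxon62, Taxon63, Taxon64.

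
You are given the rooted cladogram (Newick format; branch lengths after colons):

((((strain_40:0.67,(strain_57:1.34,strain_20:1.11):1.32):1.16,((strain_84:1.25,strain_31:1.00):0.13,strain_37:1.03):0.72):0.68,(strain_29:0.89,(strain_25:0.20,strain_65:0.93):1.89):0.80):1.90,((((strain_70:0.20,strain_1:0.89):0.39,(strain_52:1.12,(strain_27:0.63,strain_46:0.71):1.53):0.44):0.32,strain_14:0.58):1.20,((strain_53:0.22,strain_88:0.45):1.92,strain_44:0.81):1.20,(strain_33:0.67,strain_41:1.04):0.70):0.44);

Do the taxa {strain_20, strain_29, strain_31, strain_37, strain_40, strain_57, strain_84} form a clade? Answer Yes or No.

The MRCA of the listed taxa subtends (((strain_40,(strain_57,strain_20)),((strain_84,strain_31),strain_37)),(strain_29,(strain_25,strain_65))).
That clade also contains strain_25, strain_65, which are not in the proposed group, so the group is not monophyletic.

No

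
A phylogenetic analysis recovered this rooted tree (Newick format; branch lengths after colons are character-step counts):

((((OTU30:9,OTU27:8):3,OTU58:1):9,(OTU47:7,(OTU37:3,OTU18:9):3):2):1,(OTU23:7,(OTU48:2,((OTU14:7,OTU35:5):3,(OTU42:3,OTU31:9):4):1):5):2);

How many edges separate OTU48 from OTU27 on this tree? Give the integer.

7

The MRCA of OTU48 and OTU27 is the root of the tree.
From OTU48 up to that node: 3 branches. From OTU27 up to the same node: 4 branches. Total: 3 + 4 = 7.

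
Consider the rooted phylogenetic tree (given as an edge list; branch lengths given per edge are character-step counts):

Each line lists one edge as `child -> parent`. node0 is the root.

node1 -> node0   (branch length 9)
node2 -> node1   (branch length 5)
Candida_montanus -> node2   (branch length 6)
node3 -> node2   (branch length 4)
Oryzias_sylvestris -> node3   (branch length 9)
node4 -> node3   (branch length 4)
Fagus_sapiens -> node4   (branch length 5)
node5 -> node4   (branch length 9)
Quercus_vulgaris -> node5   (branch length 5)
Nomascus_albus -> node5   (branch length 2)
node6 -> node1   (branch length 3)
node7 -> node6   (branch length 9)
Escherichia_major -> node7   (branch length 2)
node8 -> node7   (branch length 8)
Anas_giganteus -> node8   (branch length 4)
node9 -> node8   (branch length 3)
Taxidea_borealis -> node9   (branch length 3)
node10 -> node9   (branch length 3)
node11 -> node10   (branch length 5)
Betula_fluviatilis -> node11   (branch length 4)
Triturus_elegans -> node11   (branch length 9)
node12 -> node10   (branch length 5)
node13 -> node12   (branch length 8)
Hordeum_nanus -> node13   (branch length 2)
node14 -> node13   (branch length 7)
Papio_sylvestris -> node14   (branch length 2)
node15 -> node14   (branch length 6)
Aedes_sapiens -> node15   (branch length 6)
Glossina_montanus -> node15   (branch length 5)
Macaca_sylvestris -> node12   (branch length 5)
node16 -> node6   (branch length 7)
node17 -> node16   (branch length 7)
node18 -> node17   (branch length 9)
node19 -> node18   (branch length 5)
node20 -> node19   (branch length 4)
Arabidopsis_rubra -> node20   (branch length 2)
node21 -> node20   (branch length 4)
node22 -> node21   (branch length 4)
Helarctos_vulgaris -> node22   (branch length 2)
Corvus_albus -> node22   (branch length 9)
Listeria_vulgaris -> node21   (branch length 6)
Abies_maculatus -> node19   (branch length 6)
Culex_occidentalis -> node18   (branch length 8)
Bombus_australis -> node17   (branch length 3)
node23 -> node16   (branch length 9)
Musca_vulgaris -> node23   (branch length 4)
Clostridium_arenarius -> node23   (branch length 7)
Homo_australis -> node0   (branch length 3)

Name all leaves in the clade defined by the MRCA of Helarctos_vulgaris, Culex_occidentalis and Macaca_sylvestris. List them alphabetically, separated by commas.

Tracing Helarctos_vulgaris: it sits inside (Helarctos_vulgaris,Corvus_albus).
Tracing Culex_occidentalis: it sits inside (((Arabidopsis_rubra,((Helarctos_vulgaris,Corvus_albus),Listeria_vulgaris)),Abies_maculatus),Culex_occidentalis).
Tracing Macaca_sylvestris: it sits inside ((Hordeum_nanus,(Papio_sylvestris,(Aedes_sapiens,Glossina_montanus))),Macaca_sylvestris).
The smallest clade enclosing all 3 is ((Escherichia_major,(Anas_giganteus,(Taxidea_borealis,((Betula_fluviatilis,Triturus_elegans),((Hordeum_nanus,(Papio_sylvestris,(Aedes_sapiens,Glossina_montanus))),Macaca_sylvestris))))),(((((Arabidopsis_rubra,((Helarctos_vulgaris,Corvus_albus),Listeria_vulgaris)),Abies_maculatus),Culex_occidentalis),Bombus_australis),(Musca_vulgaris,Clostridium_arenarius))); the answer is its 19 terminal taxa in alphabetical order.

Abies_maculatus, Aedes_sapiens, Anas_giganteus, Arabidopsis_rubra, Betula_fluviatilis, Bombus_australis, Clostridium_arenarius, Corvus_albus, Culex_occidentalis, Escherichia_major, Glossina_montanus, Helarctos_vulgaris, Hordeum_nanus, Listeria_vulgaris, Macaca_sylvestris, Musca_vulgaris, Papio_sylvestris, Taxidea_borealis, Triturus_elegans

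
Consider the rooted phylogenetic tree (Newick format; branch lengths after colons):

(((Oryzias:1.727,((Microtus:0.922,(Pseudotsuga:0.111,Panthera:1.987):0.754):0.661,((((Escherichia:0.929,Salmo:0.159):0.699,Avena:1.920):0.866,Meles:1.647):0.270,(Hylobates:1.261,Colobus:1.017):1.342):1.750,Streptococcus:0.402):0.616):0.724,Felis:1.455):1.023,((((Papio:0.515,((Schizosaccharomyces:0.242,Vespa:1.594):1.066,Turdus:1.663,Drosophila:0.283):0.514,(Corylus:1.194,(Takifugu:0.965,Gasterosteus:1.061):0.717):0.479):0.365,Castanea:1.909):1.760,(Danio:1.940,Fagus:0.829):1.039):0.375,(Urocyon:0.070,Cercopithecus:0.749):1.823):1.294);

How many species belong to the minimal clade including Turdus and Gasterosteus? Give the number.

8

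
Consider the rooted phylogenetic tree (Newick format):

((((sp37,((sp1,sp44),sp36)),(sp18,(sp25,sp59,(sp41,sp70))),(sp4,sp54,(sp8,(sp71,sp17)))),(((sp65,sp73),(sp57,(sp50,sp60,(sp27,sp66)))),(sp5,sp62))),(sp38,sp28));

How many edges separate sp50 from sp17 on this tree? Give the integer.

10

The MRCA of sp50 and sp17 is the node subtending (((sp37,((sp1,sp44),sp36)),(sp18,(sp25,sp59,(sp41,sp70))),(sp4,sp54,(sp8,(sp71,sp17)))),(((sp65,sp73),(sp57,(sp50,sp60,(sp27,sp66)))),(sp5,sp62))).
From sp50 up to that node: 5 branches. From sp17 up to the same node: 5 branches. Total: 5 + 5 = 10.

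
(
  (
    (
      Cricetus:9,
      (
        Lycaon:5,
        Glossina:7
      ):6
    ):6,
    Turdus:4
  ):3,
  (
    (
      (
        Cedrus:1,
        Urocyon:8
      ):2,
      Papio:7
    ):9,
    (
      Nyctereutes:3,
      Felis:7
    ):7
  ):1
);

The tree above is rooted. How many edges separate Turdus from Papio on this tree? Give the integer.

The MRCA of Turdus and Papio is the root of the tree.
From Turdus up to that node: 2 branches. From Papio up to the same node: 3 branches. Total: 2 + 3 = 5.

5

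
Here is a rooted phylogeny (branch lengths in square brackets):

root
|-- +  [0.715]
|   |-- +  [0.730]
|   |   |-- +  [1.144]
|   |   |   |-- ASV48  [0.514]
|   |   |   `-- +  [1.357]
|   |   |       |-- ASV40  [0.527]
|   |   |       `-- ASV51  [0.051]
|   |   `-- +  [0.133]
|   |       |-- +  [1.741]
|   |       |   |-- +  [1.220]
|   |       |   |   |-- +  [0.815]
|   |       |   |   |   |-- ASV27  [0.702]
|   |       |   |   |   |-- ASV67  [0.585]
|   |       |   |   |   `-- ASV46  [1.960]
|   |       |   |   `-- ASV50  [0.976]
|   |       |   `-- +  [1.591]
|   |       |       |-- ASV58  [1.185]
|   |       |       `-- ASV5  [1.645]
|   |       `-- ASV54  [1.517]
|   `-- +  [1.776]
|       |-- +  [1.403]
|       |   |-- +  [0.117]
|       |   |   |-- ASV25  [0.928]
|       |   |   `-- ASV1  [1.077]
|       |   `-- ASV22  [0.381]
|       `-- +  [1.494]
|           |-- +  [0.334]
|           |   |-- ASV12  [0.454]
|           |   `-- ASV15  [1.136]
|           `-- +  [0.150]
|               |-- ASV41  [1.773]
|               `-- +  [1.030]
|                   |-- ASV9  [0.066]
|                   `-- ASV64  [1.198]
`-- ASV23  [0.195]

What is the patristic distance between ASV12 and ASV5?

9.898

The path runs ASV12 → … → MRCA → … → ASV5; the MRCA is the node subtending (((ASV48,(ASV40,ASV51)),((((ASV27,ASV67,ASV46),ASV50),(ASV58,ASV5)),ASV54)),(((ASV25,ASV1),ASV22),((ASV12,ASV15),(ASV41,(ASV9,ASV64))))).
Branch lengths along that path: 0.454 + 0.334 + 1.494 + 1.776 + 0.730 + 0.133 + 1.741 + 1.591 + 1.645 = 9.898.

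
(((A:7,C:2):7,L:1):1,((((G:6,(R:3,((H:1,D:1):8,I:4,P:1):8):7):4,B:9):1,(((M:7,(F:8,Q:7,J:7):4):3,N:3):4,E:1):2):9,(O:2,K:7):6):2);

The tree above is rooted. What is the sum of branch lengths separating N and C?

30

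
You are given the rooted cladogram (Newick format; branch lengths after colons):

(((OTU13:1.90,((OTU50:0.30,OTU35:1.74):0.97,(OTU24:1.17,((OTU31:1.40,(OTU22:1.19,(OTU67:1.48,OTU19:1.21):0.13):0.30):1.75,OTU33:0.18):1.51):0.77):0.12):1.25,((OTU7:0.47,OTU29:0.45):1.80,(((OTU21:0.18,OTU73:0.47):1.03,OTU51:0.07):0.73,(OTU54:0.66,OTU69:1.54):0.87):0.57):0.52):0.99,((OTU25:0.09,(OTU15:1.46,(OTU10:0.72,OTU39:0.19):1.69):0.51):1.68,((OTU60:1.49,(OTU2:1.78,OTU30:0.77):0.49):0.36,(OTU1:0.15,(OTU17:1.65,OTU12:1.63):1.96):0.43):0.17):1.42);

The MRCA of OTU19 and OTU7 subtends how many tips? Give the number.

The MRCA of OTU19 and OTU7 is the node subtending ((OTU13,((OTU50,OTU35),(OTU24,((OTU31,(OTU22,(OTU67,OTU19))),OTU33)))),((OTU7,OTU29),(((OTU21,OTU73),OTU51),(OTU54,OTU69)))).
That clade contains 16 terminal taxa: OTU13, OTU19, OTU21, OTU22, OTU24, OTU29, OTU31, OTU33, OTU35, OTU50, OTU51, OTU54, OTU67, OTU69, OTU7, OTU73.

16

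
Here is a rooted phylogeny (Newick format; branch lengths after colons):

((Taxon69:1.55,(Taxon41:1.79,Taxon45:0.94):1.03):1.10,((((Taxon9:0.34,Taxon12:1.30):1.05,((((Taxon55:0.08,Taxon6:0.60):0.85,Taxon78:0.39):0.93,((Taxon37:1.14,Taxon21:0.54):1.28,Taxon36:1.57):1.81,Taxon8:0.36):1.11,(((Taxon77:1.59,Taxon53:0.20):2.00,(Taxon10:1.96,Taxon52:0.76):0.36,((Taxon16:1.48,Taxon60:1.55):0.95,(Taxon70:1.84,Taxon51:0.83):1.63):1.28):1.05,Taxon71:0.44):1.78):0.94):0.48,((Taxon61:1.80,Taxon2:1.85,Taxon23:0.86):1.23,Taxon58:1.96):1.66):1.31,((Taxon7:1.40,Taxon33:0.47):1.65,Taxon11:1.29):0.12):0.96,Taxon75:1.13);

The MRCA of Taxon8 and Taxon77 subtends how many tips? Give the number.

16

The MRCA of Taxon8 and Taxon77 is the node subtending ((((Taxon55,Taxon6),Taxon78),((Taxon37,Taxon21),Taxon36),Taxon8),(((Taxon77,Taxon53),(Taxon10,Taxon52),((Taxon16,Taxon60),(Taxon70,Taxon51))),Taxon71)).
That clade contains 16 terminal taxa: Taxon10, Taxon16, Taxon21, Taxon36, Taxon37, Taxon51, Taxon52, Taxon53, Taxon55, Taxon6, Taxon60, Taxon70, Taxon71, Taxon77, Taxon78, Taxon8.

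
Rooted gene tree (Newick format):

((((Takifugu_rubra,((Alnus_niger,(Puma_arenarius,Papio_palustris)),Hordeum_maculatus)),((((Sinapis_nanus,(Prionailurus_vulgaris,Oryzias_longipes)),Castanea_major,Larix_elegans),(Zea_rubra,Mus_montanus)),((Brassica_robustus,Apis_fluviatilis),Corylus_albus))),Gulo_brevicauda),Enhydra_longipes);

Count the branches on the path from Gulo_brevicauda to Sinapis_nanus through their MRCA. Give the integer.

7

The MRCA of Gulo_brevicauda and Sinapis_nanus is the node subtending (((Takifugu_rubra,((Alnus_niger,(Puma_arenarius,Papio_palustris)),Hordeum_maculatus)),((((Sinapis_nanus,(Prionailurus_vulgaris,Oryzias_longipes)),Castanea_major,Larix_elegans),(Zea_rubra,Mus_montanus)),((Brassica_robustus,Apis_fluviatilis),Corylus_albus))),Gulo_brevicauda).
From Gulo_brevicauda up to that node: 1 branch. From Sinapis_nanus up to the same node: 6 branches. Total: 1 + 6 = 7.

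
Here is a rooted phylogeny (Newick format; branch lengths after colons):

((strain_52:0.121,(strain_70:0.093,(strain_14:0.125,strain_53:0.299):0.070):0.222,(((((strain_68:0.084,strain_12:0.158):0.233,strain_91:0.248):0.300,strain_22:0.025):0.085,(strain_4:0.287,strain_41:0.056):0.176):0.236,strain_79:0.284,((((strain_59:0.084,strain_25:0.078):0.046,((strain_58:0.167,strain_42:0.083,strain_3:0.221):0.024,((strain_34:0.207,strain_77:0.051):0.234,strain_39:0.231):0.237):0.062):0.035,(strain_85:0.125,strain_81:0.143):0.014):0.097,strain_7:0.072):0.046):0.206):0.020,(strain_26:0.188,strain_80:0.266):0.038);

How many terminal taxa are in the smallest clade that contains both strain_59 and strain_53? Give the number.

22

The MRCA of strain_59 and strain_53 is the node subtending (strain_52,(strain_70,(strain_14,strain_53)),(((((strain_68,strain_12),strain_91),strain_22),(strain_4,strain_41)),strain_79,((((strain_59,strain_25),((strain_58,strain_42,strain_3),((strain_34,strain_77),strain_39))),(strain_85,strain_81)),strain_7))).
That clade contains 22 terminal taxa: strain_12, strain_14, strain_22, strain_25, strain_3, strain_34, strain_39, strain_4, strain_41, strain_42, strain_52, strain_53, strain_58, strain_59, strain_68, strain_7, strain_70, strain_77, strain_79, strain_81, strain_85, strain_91.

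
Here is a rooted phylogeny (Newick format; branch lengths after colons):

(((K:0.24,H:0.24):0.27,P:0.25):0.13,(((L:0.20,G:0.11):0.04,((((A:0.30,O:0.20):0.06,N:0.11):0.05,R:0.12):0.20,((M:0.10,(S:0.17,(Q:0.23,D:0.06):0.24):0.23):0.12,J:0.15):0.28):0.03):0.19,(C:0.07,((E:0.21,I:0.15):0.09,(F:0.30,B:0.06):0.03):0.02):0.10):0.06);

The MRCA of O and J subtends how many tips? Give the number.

9

The MRCA of O and J is the node subtending ((((A,O),N),R),((M,(S,(Q,D))),J)).
That clade contains 9 terminal taxa: A, D, J, M, N, O, Q, R, S.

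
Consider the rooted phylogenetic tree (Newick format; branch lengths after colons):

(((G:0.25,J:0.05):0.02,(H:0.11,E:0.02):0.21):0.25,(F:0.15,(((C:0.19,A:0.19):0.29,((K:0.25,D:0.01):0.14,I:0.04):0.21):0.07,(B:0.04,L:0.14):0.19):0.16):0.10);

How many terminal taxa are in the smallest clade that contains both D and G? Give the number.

12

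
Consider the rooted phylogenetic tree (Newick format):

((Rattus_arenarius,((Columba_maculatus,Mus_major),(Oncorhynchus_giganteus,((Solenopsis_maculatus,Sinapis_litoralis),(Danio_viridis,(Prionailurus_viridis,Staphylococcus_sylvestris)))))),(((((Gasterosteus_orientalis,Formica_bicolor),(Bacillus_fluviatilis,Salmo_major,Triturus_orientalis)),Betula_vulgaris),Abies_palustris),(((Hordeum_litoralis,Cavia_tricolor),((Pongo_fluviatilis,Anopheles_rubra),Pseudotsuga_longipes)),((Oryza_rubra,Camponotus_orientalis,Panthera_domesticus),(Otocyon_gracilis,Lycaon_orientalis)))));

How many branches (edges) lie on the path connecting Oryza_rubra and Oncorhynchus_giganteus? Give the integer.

9

The MRCA of Oryza_rubra and Oncorhynchus_giganteus is the root of the tree.
From Oryza_rubra up to that node: 5 branches. From Oncorhynchus_giganteus up to the same node: 4 branches. Total: 5 + 4 = 9.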